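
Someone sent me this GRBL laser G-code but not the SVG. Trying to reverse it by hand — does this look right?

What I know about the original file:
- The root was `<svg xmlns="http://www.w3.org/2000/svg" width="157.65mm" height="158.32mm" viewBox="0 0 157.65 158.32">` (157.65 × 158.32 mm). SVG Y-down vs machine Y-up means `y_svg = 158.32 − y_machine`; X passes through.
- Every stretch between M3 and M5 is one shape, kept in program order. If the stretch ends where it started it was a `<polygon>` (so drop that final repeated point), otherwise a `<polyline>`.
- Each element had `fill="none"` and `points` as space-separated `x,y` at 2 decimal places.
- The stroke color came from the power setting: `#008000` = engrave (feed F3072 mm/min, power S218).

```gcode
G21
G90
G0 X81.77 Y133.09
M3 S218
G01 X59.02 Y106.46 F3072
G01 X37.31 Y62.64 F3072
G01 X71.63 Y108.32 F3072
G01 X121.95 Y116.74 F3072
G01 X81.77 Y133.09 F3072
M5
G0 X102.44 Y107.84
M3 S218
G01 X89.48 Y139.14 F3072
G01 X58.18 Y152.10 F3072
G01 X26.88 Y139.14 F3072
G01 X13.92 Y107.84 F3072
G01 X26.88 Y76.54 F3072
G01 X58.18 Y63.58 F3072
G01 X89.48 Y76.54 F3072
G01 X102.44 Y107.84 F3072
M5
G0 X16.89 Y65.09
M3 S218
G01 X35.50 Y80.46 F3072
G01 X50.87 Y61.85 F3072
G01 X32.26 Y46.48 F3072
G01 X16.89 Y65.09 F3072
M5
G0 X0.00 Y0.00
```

y_svg = 158.32 − y_m. Every run uses S218, so all elements get stroke `#008000` (engrave).

[1] closed run; points: 81.77,25.23 59.02,51.86 37.31,95.68 71.63,50.00 121.95,41.58

[2] closed run; points: 102.44,50.48 89.48,19.18 58.18,6.22 26.88,19.18 13.92,50.48 26.88,81.78 58.18,94.74 89.48,81.78

[3] closed run; points: 16.89,93.23 35.50,77.86 50.87,96.47 32.26,111.84

<svg xmlns="http://www.w3.org/2000/svg" width="157.65mm" height="158.32mm" viewBox="0 0 157.65 158.32">
  <polygon points="81.77,25.23 59.02,51.86 37.31,95.68 71.63,50.00 121.95,41.58" fill="none" stroke="#008000"/>
  <polygon points="102.44,50.48 89.48,19.18 58.18,6.22 26.88,19.18 13.92,50.48 26.88,81.78 58.18,94.74 89.48,81.78" fill="none" stroke="#008000"/>
  <polygon points="16.89,93.23 35.50,77.86 50.87,96.47 32.26,111.84" fill="none" stroke="#008000"/>
</svg>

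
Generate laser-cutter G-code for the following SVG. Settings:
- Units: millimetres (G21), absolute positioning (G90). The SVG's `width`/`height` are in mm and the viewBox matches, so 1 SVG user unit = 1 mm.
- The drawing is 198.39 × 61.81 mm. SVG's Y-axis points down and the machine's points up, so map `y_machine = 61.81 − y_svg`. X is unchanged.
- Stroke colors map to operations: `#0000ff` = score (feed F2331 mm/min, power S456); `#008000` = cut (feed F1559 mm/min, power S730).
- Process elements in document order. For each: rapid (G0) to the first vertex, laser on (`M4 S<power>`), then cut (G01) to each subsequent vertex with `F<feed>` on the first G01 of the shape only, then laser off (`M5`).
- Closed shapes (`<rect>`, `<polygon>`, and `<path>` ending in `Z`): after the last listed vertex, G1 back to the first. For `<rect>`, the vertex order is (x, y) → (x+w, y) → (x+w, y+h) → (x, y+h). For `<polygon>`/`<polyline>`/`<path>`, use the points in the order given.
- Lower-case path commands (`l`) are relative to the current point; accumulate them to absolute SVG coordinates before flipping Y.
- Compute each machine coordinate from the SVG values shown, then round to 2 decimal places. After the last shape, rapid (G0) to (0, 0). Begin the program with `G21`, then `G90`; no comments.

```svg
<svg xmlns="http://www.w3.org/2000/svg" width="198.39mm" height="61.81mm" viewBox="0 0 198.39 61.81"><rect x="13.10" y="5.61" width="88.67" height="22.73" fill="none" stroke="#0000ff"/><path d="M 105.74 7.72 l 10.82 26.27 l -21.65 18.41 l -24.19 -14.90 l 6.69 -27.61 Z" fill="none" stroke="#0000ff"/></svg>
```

Since the viewBox matches the mm dimensions, user units are millimetres directly. The only transform is the Y-flip y_m = 61.81 − y_svg.

Shape 1 is a rectangle drawn with `<rect>`. Its stroke #0000ff means score at S456, F2331. After flipping Y the toolpath is (13.10,56.20) → (101.77,56.20) → (101.77,33.47) → (13.10,33.47) → (13.10,56.20), returning to the start.

Shape 2 is a regular polygon drawn with `<path>`. Its stroke #0000ff means score at S456, F2331. After flipping Y the toolpath is (105.74,54.09) → (116.56,27.82) → (94.91,9.41) → (70.72,24.31) → (77.41,51.92) → (105.74,54.09), returning to the start.

G21
G90
G0 X13.10 Y56.20
M4 S456
G01 X101.77 Y56.20 F2331
G01 X101.77 Y33.47
G01 X13.10 Y33.47
G01 X13.10 Y56.20
M5
G0 X105.74 Y54.09
M4 S456
G01 X116.56 Y27.82 F2331
G01 X94.91 Y9.41
G01 X70.72 Y24.31
G01 X77.41 Y51.92
G01 X105.74 Y54.09
M5
G0 X0.00 Y0.00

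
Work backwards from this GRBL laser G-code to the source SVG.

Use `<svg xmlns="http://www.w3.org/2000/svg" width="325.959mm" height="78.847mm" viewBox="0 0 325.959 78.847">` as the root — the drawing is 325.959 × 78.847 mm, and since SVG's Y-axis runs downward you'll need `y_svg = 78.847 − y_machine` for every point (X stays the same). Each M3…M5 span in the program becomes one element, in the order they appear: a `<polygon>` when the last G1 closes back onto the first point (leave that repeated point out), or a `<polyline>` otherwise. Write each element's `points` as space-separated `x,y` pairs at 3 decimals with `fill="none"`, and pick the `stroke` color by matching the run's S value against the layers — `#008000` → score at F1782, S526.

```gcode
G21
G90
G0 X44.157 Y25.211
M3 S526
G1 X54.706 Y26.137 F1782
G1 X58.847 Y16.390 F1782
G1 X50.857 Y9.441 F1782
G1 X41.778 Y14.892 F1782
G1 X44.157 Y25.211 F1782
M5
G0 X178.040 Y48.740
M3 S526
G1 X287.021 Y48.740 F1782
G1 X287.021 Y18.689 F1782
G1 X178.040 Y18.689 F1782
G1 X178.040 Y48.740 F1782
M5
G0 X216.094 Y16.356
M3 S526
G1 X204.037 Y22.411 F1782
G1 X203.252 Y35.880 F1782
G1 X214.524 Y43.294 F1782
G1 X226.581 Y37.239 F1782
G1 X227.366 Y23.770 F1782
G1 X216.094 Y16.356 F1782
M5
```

<svg xmlns="http://www.w3.org/2000/svg" width="325.959mm" height="78.847mm" viewBox="0 0 325.959 78.847">
  <polygon points="44.157,53.636 54.706,52.710 58.847,62.457 50.857,69.406 41.778,63.955" fill="none" stroke="#008000"/>
  <polygon points="178.040,30.107 287.021,30.107 287.021,60.158 178.040,60.158" fill="none" stroke="#008000"/>
  <polygon points="216.094,62.491 204.037,56.436 203.252,42.967 214.524,35.553 226.581,41.608 227.366,55.077" fill="none" stroke="#008000"/>
</svg>

Machine Y-up, SVG Y-down with viewBox height 78.847, so y_svg = 78.847 − y_machine; X carries over. Every run uses S526, so all elements get stroke `#008000` (score).

Run 1: The run returns to its start, so emit a `<polygon>` with points (Y-flipped): 44.157,53.636 54.706,52.710 58.847,62.457 50.857,69.406 41.778,63.955.

Run 2: The run returns to its start, so emit a `<polygon>` with points (Y-flipped): 178.040,30.107 287.021,30.107 287.021,60.158 178.040,60.158.

Run 3: The run returns to its start, so emit a `<polygon>` with points (Y-flipped): 216.094,62.491 204.037,56.436 203.252,42.967 214.524,35.553 226.581,41.608 227.366,55.077.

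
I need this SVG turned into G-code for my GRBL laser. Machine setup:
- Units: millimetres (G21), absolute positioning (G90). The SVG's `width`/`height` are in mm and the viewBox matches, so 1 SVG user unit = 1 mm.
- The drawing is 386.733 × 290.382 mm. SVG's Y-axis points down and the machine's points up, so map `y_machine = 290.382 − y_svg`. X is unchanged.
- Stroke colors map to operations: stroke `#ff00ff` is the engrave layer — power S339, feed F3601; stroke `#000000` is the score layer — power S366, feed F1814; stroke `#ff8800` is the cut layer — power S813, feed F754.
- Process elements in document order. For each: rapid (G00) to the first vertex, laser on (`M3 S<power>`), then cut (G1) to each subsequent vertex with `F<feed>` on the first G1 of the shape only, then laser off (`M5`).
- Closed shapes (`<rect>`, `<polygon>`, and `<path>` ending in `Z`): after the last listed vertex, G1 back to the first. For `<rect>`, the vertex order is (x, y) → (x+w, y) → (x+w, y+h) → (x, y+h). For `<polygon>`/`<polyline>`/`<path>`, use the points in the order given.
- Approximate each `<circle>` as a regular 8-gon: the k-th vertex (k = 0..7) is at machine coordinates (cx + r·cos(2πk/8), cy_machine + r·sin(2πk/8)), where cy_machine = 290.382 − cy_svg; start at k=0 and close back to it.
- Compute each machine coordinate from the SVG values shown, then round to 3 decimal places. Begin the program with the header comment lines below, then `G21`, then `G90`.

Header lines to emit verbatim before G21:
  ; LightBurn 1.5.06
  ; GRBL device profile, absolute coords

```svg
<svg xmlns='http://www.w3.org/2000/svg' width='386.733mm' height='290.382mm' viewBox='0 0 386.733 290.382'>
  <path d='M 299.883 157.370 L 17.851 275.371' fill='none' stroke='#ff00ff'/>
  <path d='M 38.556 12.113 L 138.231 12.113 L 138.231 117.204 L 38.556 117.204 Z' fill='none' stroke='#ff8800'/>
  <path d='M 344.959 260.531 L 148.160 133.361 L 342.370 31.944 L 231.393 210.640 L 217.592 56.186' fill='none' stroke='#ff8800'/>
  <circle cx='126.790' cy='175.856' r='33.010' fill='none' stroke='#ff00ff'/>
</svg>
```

viewBox `0 0 386.733 290.382` with mm width/height → 1 unit = 1 mm. Flip: y_m = 290.382 − y_svg.

**Shape 1** — `<path>` line segment, stroke `#ff00ff` → engrave (S339, F3601). Machine vertices: (299.883,133.012) → (17.851,15.011). Open path.

**Shape 2** — `<path>` rectangle, stroke `#ff8800` → cut (S813, F754). Machine vertices: (38.556,278.269) → (138.231,278.269) → (138.231,173.178) → (38.556,173.178) → (38.556,278.269). Closed: final G1 returns to the first vertex.

**Shape 3** — `<path>` open polyline, stroke `#ff8800` → cut (S813, F754). Machine vertices: (344.959,29.851) → (148.160,157.021) → (342.370,258.438) → (231.393,79.742) → (217.592,234.196). Open path.

**Shape 4** — `<circle>` circle, stroke `#ff00ff` → engrave (S339, F3601). Machine vertices: (159.800,114.526) → (150.132,137.868) → (126.790,147.536) → (103.448,137.868) → (93.780,114.526) → (103.448,91.184) → (126.790,81.516) → (150.132,91.184) → (159.800,114.526). Closed: final G1 returns to the first vertex.

; LightBurn 1.5.06
; GRBL device profile, absolute coords
G21
G90
G00 X299.883 Y133.012
M3 S339
G1 X17.851 Y15.011 F3601
M5
G00 X38.556 Y278.269
M3 S813
G1 X138.231 Y278.269 F754
G1 X138.231 Y173.178
G1 X38.556 Y173.178
G1 X38.556 Y278.269
M5
G00 X344.959 Y29.851
M3 S813
G1 X148.160 Y157.021 F754
G1 X342.370 Y258.438
G1 X231.393 Y79.742
G1 X217.592 Y234.196
M5
G00 X159.800 Y114.526
M3 S339
G1 X150.132 Y137.868 F3601
G1 X126.790 Y147.536
G1 X103.448 Y137.868
G1 X93.780 Y114.526
G1 X103.448 Y91.184
G1 X126.790 Y81.516
G1 X150.132 Y91.184
G1 X159.800 Y114.526
M5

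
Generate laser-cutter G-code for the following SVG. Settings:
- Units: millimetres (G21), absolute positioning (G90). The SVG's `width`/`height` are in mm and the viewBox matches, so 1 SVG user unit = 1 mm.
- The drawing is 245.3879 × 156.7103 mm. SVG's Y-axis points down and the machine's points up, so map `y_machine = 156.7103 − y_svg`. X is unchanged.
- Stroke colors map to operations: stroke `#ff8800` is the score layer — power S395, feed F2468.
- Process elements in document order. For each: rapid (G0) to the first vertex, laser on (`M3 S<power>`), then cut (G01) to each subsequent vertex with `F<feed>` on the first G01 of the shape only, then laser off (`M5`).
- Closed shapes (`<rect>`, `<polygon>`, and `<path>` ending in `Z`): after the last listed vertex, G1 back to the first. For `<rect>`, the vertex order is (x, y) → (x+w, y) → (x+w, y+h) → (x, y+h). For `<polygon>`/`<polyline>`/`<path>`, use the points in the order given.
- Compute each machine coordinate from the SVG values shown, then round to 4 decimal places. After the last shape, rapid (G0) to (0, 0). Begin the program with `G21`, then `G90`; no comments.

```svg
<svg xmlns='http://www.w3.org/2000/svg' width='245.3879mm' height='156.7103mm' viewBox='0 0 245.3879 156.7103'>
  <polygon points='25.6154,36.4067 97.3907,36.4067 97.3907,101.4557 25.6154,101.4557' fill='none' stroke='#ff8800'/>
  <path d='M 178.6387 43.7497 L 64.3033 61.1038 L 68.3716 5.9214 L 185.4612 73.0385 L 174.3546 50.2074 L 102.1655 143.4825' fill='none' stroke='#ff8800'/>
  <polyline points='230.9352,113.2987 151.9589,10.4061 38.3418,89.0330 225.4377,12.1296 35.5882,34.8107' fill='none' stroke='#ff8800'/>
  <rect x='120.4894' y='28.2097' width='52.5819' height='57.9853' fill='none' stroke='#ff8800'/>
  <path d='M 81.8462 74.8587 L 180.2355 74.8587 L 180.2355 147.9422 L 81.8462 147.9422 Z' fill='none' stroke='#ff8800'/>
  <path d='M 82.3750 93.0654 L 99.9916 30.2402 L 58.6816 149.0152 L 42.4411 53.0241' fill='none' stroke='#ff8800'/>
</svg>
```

G21
G90
G0 X25.6154 Y120.3036
M3 S395
G01 X97.3907 Y120.3036 F2468
G01 X97.3907 Y55.2546
G01 X25.6154 Y55.2546
G01 X25.6154 Y120.3036
M5
G0 X178.6387 Y112.9606
M3 S395
G01 X64.3033 Y95.6065 F2468
G01 X68.3716 Y150.7889
G01 X185.4612 Y83.6718
G01 X174.3546 Y106.5029
G01 X102.1655 Y13.2278
M5
G0 X230.9352 Y43.4116
M3 S395
G01 X151.9589 Y146.3042 F2468
G01 X38.3418 Y67.6773
G01 X225.4377 Y144.5807
G01 X35.5882 Y121.8996
M5
G0 X120.4894 Y128.5006
M3 S395
G01 X173.0713 Y128.5006 F2468
G01 X173.0713 Y70.5153
G01 X120.4894 Y70.5153
G01 X120.4894 Y128.5006
M5
G0 X81.8462 Y81.8516
M3 S395
G01 X180.2355 Y81.8516 F2468
G01 X180.2355 Y8.7681
G01 X81.8462 Y8.7681
G01 X81.8462 Y81.8516
M5
G0 X82.3750 Y63.6449
M3 S395
G01 X99.9916 Y126.4701 F2468
G01 X58.6816 Y7.6951
G01 X42.4411 Y103.6862
M5
G0 X0.0000 Y0.0000

1 u = 1 mm; y_m = 156.7103 − y.

[1] `<polygon>` rectangle, #ff8800→score S395 F2468: (25.6154,120.3036) → (97.3907,120.3036) → (97.3907,55.2546) → (25.6154,55.2546) → (25.6154,120.3036) (closed)

[2] `<path>` open polyline, #ff8800→score S395 F2468: (178.6387,112.9606) → (64.3033,95.6065) → (68.3716,150.7889) → (185.4612,83.6718) → (174.3546,106.5029) → (102.1655,13.2278)

[3] `<polyline>` open polyline, #ff8800→score S395 F2468: (230.9352,43.4116) → (151.9589,146.3042) → (38.3418,67.6773) → (225.4377,144.5807) → (35.5882,121.8996)

[4] `<rect>` rectangle, #ff8800→score S395 F2468: (120.4894,128.5006) → (173.0713,128.5006) → (173.0713,70.5153) → (120.4894,70.5153) → (120.4894,128.5006) (closed)

[5] `<path>` rectangle, #ff8800→score S395 F2468: (81.8462,81.8516) → (180.2355,81.8516) → (180.2355,8.7681) → (81.8462,8.7681) → (81.8462,81.8516) (closed)

[6] `<path>` open polyline, #ff8800→score S395 F2468: (82.3750,63.6449) → (99.9916,126.4701) → (58.6816,7.6951) → (42.4411,103.6862)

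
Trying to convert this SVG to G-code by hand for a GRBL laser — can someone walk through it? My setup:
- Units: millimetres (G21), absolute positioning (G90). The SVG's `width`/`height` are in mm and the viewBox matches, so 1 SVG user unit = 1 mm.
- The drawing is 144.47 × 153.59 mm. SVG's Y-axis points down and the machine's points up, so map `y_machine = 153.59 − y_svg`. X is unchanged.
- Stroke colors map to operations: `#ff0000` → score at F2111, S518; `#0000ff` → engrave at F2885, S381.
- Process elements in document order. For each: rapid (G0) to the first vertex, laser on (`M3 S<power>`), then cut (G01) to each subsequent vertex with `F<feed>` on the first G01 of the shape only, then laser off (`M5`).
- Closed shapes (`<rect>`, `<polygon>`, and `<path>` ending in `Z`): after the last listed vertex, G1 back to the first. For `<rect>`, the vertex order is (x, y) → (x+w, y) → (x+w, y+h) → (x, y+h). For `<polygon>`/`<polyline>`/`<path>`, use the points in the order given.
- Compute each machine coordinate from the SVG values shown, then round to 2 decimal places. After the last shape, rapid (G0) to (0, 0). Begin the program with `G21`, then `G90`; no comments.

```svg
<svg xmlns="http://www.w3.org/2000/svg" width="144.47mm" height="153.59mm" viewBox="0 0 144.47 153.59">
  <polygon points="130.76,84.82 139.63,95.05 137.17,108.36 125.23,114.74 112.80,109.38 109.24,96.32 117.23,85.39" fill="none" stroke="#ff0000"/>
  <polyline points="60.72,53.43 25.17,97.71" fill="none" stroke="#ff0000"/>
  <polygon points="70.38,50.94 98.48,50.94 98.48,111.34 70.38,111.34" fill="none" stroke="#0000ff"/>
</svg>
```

1 u = 1 mm; y_m = 153.59 − y.

[1] `<polygon>` regular polygon, #ff0000→score S518 F2111: (130.76,68.77) → (139.63,58.54) → (137.17,45.23) → (125.23,38.85) → (112.80,44.21) → (109.24,57.27) → (117.23,68.20) → (130.76,68.77) (closed)

[2] `<polyline>` line segment, #ff0000→score S518 F2111: (60.72,100.16) → (25.17,55.88)

[3] `<polygon>` rectangle, #0000ff→engrave S381 F2885: (70.38,102.65) → (98.48,102.65) → (98.48,42.25) → (70.38,42.25) → (70.38,102.65) (closed)

G21
G90
G0 X130.76 Y68.77
M3 S518
G01 X139.63 Y58.54 F2111
G01 X137.17 Y45.23
G01 X125.23 Y38.85
G01 X112.80 Y44.21
G01 X109.24 Y57.27
G01 X117.23 Y68.20
G01 X130.76 Y68.77
M5
G0 X60.72 Y100.16
M3 S518
G01 X25.17 Y55.88 F2111
M5
G0 X70.38 Y102.65
M3 S381
G01 X98.48 Y102.65 F2885
G01 X98.48 Y42.25
G01 X70.38 Y42.25
G01 X70.38 Y102.65
M5
G0 X0.00 Y0.00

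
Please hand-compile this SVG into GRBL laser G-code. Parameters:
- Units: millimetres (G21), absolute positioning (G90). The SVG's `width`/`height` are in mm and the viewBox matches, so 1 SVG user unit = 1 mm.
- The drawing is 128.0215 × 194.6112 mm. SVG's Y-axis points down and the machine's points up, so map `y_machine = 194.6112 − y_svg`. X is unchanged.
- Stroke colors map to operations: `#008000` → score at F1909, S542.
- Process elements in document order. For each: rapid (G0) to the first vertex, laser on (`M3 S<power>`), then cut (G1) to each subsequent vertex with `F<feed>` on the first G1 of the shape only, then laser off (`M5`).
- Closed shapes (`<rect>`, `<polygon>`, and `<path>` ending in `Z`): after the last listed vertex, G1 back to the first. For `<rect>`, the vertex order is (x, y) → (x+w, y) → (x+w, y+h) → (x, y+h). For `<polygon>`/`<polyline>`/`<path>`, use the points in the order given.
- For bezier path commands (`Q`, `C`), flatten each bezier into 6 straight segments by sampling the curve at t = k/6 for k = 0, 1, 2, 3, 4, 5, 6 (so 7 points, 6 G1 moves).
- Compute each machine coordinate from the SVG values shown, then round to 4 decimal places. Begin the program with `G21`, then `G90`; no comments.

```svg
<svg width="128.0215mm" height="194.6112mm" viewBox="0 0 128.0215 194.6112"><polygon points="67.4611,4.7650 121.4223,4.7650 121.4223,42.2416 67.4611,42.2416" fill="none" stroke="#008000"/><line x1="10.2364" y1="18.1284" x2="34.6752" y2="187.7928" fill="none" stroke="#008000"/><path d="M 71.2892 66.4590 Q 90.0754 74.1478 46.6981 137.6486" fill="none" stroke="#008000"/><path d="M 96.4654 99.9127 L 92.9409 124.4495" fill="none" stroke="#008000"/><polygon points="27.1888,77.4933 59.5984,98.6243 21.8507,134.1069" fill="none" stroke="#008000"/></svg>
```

viewBox `0 0 128.0215 194.6112` with mm width/height → 1 unit = 1 mm. Flip: y_m = 194.6112 − y_svg.

**Shape 1** — `<polygon>` rectangle, stroke `#008000` → score (S542, F1909). Machine vertices: (67.4611,189.8462) → (121.4223,189.8462) → (121.4223,152.3696) → (67.4611,152.3696) → (67.4611,189.8462). Closed: final G1 returns to the first vertex.

**Shape 2** — `<line>` line segment, stroke `#008000` → score (S542, F1909). Machine vertices: (10.2364,176.4828) → (34.6752,6.8184). Open path.

**Shape 3** — `<path>` quadratic bezier, stroke `#008000` → score (S542, F1909). Control points (SVG): P0=(71.2892,66.4590), P1=(90.0754,74.1478), P2=(46.6981,137.6486); sampled at t=k/6. Machine vertices: (71.2892,128.1522) → (75.8245,124.0389) → (76.9063,116.8250) → (74.5345,106.5104) → (68.7092,93.0951) → (59.4304,76.5792) → (46.6981,56.9626). Open path.

**Shape 4** — `<path>` line segment, stroke `#008000` → score (S542, F1909). Machine vertices: (96.4654,94.6985) → (92.9409,70.1617). Open path.

**Shape 5** — `<polygon>` closed polygon, stroke `#008000` → score (S542, F1909). Machine vertices: (27.1888,117.1179) → (59.5984,95.9869) → (21.8507,60.5043) → (27.1888,117.1179). Closed: final G1 returns to the first vertex.

G21
G90
G0 X67.4611 Y189.8462
M3 S542
G1 X121.4223 Y189.8462 F1909
G1 X121.4223 Y152.3696
G1 X67.4611 Y152.3696
G1 X67.4611 Y189.8462
M5
G0 X10.2364 Y176.4828
M3 S542
G1 X34.6752 Y6.8184 F1909
M5
G0 X71.2892 Y128.1522
M3 S542
G1 X75.8245 Y124.0389 F1909
G1 X76.9063 Y116.8250
G1 X74.5345 Y106.5104
G1 X68.7092 Y93.0951
G1 X59.4304 Y76.5792
G1 X46.6981 Y56.9626
M5
G0 X96.4654 Y94.6985
M3 S542
G1 X92.9409 Y70.1617 F1909
M5
G0 X27.1888 Y117.1179
M3 S542
G1 X59.5984 Y95.9869 F1909
G1 X21.8507 Y60.5043
G1 X27.1888 Y117.1179
M5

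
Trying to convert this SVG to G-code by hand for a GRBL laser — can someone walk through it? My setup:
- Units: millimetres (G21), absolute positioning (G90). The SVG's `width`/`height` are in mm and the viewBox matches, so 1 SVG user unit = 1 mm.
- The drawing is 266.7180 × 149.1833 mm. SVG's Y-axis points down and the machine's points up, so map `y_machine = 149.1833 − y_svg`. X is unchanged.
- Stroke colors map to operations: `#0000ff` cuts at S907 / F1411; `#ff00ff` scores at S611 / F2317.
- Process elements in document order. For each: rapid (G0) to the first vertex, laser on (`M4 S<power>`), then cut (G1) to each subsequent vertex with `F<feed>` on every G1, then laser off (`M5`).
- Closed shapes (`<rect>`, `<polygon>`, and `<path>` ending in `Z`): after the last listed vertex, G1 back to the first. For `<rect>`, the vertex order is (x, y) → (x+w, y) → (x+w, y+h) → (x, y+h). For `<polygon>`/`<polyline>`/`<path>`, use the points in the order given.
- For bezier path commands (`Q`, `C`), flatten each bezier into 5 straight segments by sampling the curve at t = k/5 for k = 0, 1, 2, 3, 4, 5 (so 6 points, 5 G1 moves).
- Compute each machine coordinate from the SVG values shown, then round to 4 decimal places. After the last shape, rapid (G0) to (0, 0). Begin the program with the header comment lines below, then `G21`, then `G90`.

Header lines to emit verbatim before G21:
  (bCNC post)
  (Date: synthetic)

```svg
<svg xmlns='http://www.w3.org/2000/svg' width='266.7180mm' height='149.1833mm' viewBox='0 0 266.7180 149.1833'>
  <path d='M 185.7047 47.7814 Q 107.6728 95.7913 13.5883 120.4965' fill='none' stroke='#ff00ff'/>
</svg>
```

(bCNC post)
(Date: synthetic)
G21
G90
G0 X185.7047 Y101.4019
M4 S611
G1 X153.8498 Y83.1301 F2317
G1 X120.7108 Y66.7227 F2317
G1 X86.2875 Y52.1797 F2317
G1 X50.5800 Y39.5011 F2317
G1 X13.5883 Y28.6868 F2317
M5
G0 X0.0000 Y0.0000

1 u = 1 mm; y_m = 149.1833 − y.

[1] `<path>` quadratic bezier, #ff00ff→score S611 F2317: (185.7047,101.4019) → (153.8498,83.1301) → (120.7108,66.7227) → (86.2875,52.1797) → (50.5800,39.5011) → (13.5883,28.6868)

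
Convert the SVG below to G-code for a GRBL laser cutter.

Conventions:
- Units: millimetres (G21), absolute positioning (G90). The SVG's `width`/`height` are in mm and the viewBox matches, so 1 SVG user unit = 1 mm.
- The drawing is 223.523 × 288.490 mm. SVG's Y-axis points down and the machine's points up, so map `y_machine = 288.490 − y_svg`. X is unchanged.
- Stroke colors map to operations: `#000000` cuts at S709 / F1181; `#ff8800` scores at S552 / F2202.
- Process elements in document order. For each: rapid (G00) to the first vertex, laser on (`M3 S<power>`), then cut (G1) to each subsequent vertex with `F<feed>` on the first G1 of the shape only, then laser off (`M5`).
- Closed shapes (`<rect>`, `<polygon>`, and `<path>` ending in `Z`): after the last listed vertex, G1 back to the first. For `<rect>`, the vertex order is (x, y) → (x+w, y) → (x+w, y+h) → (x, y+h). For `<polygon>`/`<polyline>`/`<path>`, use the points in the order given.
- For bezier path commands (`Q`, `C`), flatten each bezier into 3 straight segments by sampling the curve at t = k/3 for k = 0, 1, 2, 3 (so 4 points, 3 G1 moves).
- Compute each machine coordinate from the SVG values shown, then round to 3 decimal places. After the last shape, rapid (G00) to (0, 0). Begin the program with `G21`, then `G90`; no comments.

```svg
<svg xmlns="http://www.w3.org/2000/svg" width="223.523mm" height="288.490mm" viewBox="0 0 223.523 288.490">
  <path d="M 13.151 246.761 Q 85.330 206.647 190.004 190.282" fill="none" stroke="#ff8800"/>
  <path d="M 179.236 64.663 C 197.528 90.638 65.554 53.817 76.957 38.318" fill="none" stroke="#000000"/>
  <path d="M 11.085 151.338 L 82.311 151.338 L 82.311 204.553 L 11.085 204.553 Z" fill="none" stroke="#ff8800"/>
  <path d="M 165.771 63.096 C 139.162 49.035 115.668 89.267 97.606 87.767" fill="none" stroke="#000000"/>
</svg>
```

G21
G90
G00 X13.151 Y41.729
M3 S552
G1 X64.881 Y65.833 F2202
G1 X123.832 Y84.659
G1 X190.004 Y98.208
M5
G00 X179.236 Y223.827
M3 S709
G1 X158.315 Y215.669 F1181
G1 X102.471 Y230.681
G1 X76.957 Y250.172
M5
G00 X11.085 Y137.152
M3 S552
G1 X82.311 Y137.152 F2202
G1 X82.311 Y83.937
G1 X11.085 Y83.937
G1 X11.085 Y137.152
M5
G00 X165.771 Y225.394
M3 S709
G1 X140.286 Y224.914 F1181
G1 X117.393 Y209.577
G1 X97.606 Y200.723
M5
G00 X0.000 Y0.000

1 u = 1 mm; y_m = 288.490 − y.

[1] `<path>` quadratic bezier, #ff8800→score S552 F2202: (13.151,41.729) → (64.881,65.833) → (123.832,84.659) → (190.004,98.208)

[2] `<path>` cubic bezier, #000000→cut S709 F1181: (179.236,223.827) → (158.315,215.669) → (102.471,230.681) → (76.957,250.172)

[3] `<path>` rectangle, #ff8800→score S552 F2202: (11.085,137.152) → (82.311,137.152) → (82.311,83.937) → (11.085,83.937) → (11.085,137.152) (closed)

[4] `<path>` cubic bezier, #000000→cut S709 F1181: (165.771,225.394) → (140.286,224.914) → (117.393,209.577) → (97.606,200.723)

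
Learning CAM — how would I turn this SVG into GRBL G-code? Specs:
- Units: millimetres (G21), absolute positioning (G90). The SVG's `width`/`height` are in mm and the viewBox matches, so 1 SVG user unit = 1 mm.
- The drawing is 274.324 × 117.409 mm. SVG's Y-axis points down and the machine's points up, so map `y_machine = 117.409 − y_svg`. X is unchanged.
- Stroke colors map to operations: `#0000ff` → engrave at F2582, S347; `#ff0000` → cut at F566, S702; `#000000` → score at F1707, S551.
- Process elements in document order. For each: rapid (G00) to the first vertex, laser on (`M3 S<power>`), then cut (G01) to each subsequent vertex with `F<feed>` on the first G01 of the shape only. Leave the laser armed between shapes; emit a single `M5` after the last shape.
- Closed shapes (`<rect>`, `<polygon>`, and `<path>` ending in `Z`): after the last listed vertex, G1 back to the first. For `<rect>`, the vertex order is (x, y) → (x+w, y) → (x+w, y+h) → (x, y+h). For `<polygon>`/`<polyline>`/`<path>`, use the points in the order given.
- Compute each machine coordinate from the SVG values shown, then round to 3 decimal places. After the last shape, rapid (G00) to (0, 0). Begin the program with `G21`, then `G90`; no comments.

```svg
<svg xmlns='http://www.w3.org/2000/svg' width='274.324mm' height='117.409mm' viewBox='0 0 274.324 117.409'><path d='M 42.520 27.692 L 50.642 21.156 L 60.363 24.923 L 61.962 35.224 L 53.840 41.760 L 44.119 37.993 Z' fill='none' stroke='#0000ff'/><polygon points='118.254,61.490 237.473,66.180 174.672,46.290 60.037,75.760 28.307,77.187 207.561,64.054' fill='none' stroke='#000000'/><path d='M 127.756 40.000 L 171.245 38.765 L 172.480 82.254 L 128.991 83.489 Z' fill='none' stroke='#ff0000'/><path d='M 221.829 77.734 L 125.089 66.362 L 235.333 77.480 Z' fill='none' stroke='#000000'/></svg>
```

G21
G90
G00 X42.520 Y89.717
M3 S347
G01 X50.642 Y96.253 F2582
G01 X60.363 Y92.486
G01 X61.962 Y82.185
G01 X53.840 Y75.649
G01 X44.119 Y79.416
G01 X42.520 Y89.717
G00 X118.254 Y55.919
M3 S551
G01 X237.473 Y51.229 F1707
G01 X174.672 Y71.119
G01 X60.037 Y41.649
G01 X28.307 Y40.222
G01 X207.561 Y53.355
G01 X118.254 Y55.919
G00 X127.756 Y77.409
M3 S702
G01 X171.245 Y78.644 F566
G01 X172.480 Y35.155
G01 X128.991 Y33.920
G01 X127.756 Y77.409
G00 X221.829 Y39.675
M3 S551
G01 X125.089 Y51.047 F1707
G01 X235.333 Y39.929
G01 X221.829 Y39.675
M5
G00 X0.000 Y0.000

1 u = 1 mm; y_m = 117.409 − y.

[1] `<path>` regular polygon, #0000ff→engrave S347 F2582: (42.520,89.717) → (50.642,96.253) → (60.363,92.486) → (61.962,82.185) → (53.840,75.649) → (44.119,79.416) → (42.520,89.717) (closed)

[2] `<polygon>` closed polygon, #000000→score S551 F1707: (118.254,55.919) → (237.473,51.229) → (174.672,71.119) → (60.037,41.649) → (28.307,40.222) → (207.561,53.355) → (118.254,55.919) (closed)

[3] `<path>` regular polygon, #ff0000→cut S702 F566: (127.756,77.409) → (171.245,78.644) → (172.480,35.155) → (128.991,33.920) → (127.756,77.409) (closed)

[4] `<path>` closed polygon, #000000→score S551 F1707: (221.829,39.675) → (125.089,51.047) → (235.333,39.929) → (221.829,39.675) (closed)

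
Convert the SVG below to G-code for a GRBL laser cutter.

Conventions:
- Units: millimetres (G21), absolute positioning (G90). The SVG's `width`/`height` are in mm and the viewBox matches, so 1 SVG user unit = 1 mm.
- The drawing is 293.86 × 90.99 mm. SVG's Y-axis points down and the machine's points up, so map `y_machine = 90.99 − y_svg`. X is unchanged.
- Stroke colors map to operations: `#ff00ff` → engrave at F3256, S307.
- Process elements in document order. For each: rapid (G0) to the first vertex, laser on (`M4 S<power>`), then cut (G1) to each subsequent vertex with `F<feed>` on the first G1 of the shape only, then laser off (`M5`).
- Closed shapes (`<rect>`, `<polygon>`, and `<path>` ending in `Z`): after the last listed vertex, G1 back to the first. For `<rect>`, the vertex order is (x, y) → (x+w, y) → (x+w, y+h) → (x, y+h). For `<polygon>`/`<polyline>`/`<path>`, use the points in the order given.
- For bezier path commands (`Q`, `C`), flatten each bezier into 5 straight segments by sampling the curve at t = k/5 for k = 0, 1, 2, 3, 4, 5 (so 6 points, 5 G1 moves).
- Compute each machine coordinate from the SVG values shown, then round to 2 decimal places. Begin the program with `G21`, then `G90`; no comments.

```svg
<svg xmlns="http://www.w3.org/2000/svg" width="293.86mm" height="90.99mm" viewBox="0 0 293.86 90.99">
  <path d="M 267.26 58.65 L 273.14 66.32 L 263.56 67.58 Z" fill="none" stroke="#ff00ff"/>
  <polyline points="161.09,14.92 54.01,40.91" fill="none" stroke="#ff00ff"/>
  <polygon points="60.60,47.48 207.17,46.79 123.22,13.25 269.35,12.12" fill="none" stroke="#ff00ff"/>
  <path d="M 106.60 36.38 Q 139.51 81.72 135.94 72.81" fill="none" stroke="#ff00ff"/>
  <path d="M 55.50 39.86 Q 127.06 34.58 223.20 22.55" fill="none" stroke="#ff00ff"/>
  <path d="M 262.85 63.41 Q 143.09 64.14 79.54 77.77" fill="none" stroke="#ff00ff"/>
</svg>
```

viewBox `0 0 293.86 90.99` with mm width/height → 1 unit = 1 mm. Flip: y_m = 90.99 − y_svg.

**Shape 1** — `<path>` regular polygon, stroke `#ff00ff` → engrave (S307, F3256). Machine vertices: (267.26,32.34) → (273.14,24.67) → (263.56,23.41) → (267.26,32.34). Closed: final G1 returns to the first vertex.

**Shape 2** — `<polyline>` line segment, stroke `#ff00ff` → engrave (S307, F3256). Machine vertices: (161.09,76.07) → (54.01,50.08). Open path.

**Shape 3** — `<polygon>` closed polygon, stroke `#ff00ff` → engrave (S307, F3256). Machine vertices: (60.60,43.51) → (207.17,44.20) → (123.22,77.74) → (269.35,78.87) → (60.60,43.51). Closed: final G1 returns to the first vertex.

**Shape 4** — `<path>` quadratic bezier, stroke `#ff00ff` → engrave (S307, F3256). Control points (SVG): P0=(106.60,36.38), P1=(139.51,81.72), P2=(135.94,72.81); sampled at t=k/5. Machine vertices: (106.60,54.61) → (118.30,38.64) → (127.09,27.02) → (132.96,19.73) → (135.91,16.79) → (135.94,18.18). Open path.

**Shape 5** — `<path>` quadratic bezier, stroke `#ff00ff` → engrave (S307, F3256). Control points (SVG): P0=(55.50,39.86), P1=(127.06,34.58), P2=(223.20,22.55); sampled at t=k/5. Machine vertices: (55.50,51.13) → (85.11,53.51) → (116.68,56.43) → (150.22,59.90) → (185.73,63.90) → (223.20,68.44). Open path.

**Shape 6** — `<path>` quadratic bezier, stroke `#ff00ff` → engrave (S307, F3256). Control points (SVG): P0=(262.85,63.41), P1=(143.09,64.14), P2=(79.54,77.77); sampled at t=k/5. Machine vertices: (262.85,27.58) → (217.19,26.77) → (176.04,24.93) → (139.37,22.06) → (107.21,18.16) → (79.54,13.22). Open path.

G21
G90
G0 X267.26 Y32.34
M4 S307
G1 X273.14 Y24.67 F3256
G1 X263.56 Y23.41
G1 X267.26 Y32.34
M5
G0 X161.09 Y76.07
M4 S307
G1 X54.01 Y50.08 F3256
M5
G0 X60.60 Y43.51
M4 S307
G1 X207.17 Y44.20 F3256
G1 X123.22 Y77.74
G1 X269.35 Y78.87
G1 X60.60 Y43.51
M5
G0 X106.60 Y54.61
M4 S307
G1 X118.30 Y38.64 F3256
G1 X127.09 Y27.02
G1 X132.96 Y19.73
G1 X135.91 Y16.79
G1 X135.94 Y18.18
M5
G0 X55.50 Y51.13
M4 S307
G1 X85.11 Y53.51 F3256
G1 X116.68 Y56.43
G1 X150.22 Y59.90
G1 X185.73 Y63.90
G1 X223.20 Y68.44
M5
G0 X262.85 Y27.58
M4 S307
G1 X217.19 Y26.77 F3256
G1 X176.04 Y24.93
G1 X139.37 Y22.06
G1 X107.21 Y18.16
G1 X79.54 Y13.22
M5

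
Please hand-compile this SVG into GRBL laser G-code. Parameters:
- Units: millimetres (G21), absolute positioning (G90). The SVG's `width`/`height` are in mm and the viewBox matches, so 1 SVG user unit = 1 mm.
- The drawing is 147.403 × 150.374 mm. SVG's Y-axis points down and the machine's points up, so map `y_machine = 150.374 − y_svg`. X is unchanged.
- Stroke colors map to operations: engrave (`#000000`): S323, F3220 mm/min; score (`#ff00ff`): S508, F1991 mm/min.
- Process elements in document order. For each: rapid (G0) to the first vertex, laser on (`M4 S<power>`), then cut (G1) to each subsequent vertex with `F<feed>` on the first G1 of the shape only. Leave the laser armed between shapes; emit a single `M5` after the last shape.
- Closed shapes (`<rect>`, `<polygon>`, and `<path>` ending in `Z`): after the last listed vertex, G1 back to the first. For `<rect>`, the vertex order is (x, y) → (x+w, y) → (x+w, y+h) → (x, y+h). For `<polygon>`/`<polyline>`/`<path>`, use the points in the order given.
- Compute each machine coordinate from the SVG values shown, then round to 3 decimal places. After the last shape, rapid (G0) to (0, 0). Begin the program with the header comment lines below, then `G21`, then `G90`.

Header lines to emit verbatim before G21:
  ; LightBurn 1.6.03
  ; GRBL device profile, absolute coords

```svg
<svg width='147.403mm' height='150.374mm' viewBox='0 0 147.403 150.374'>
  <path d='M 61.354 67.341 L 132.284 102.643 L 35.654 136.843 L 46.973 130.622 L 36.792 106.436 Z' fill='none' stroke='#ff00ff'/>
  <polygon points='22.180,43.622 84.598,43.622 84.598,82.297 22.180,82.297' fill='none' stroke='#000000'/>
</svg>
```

; LightBurn 1.6.03
; GRBL device profile, absolute coords
G21
G90
G0 X61.354 Y83.033
M4 S508
G1 X132.284 Y47.731 F1991
G1 X35.654 Y13.531
G1 X46.973 Y19.752
G1 X36.792 Y43.938
G1 X61.354 Y83.033
G0 X22.180 Y106.752
M4 S323
G1 X84.598 Y106.752 F3220
G1 X84.598 Y68.077
G1 X22.180 Y68.077
G1 X22.180 Y106.752
M5
G0 X0.000 Y0.000

viewBox `0 0 147.403 150.374` with mm width/height → 1 unit = 1 mm. Flip: y_m = 150.374 − y_svg.

**Shape 1** — `<path>` closed polygon, stroke `#ff00ff` → score (S508, F1991). Machine vertices: (61.354,83.033) → (132.284,47.731) → (35.654,13.531) → (46.973,19.752) → (36.792,43.938) → (61.354,83.033). Closed: final G1 returns to the first vertex.

**Shape 2** — `<polygon>` rectangle, stroke `#000000` → engrave (S323, F3220). Machine vertices: (22.180,106.752) → (84.598,106.752) → (84.598,68.077) → (22.180,68.077) → (22.180,106.752). Closed: final G1 returns to the first vertex.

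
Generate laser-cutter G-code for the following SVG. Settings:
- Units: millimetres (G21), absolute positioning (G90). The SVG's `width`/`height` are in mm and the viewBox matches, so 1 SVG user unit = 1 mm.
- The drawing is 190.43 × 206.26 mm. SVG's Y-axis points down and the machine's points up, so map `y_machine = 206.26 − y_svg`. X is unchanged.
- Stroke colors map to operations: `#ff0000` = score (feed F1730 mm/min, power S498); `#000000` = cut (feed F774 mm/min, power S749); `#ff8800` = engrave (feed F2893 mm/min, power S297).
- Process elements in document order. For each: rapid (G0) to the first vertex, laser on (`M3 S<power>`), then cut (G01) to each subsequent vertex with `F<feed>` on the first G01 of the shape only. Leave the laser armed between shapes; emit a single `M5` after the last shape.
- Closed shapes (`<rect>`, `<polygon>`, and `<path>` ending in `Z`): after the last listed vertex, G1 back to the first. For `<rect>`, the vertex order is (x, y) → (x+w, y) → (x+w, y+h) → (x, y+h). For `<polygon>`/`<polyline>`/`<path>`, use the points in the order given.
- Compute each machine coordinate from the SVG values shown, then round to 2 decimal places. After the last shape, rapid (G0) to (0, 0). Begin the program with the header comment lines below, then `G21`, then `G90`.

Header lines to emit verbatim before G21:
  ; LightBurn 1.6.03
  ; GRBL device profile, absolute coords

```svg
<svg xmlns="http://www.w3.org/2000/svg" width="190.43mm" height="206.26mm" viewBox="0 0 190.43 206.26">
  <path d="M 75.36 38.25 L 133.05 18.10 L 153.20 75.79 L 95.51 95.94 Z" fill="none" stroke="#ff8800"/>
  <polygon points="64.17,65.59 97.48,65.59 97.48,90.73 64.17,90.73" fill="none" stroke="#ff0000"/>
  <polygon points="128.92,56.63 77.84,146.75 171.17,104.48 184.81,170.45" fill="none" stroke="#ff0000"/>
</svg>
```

; LightBurn 1.6.03
; GRBL device profile, absolute coords
G21
G90
G0 X75.36 Y168.01
M3 S297
G01 X133.05 Y188.16 F2893
G01 X153.20 Y130.47
G01 X95.51 Y110.32
G01 X75.36 Y168.01
G0 X64.17 Y140.67
M3 S498
G01 X97.48 Y140.67 F1730
G01 X97.48 Y115.53
G01 X64.17 Y115.53
G01 X64.17 Y140.67
G0 X128.92 Y149.63
M3 S498
G01 X77.84 Y59.51 F1730
G01 X171.17 Y101.78
G01 X184.81 Y35.81
G01 X128.92 Y149.63
M5
G0 X0.00 Y0.00

Since the viewBox matches the mm dimensions, user units are millimetres directly. The only transform is the Y-flip y_m = 206.26 − y_svg.

Shape 1 is a regular polygon drawn with `<path>`. Its stroke #ff8800 means engrave at S297, F2893. After flipping Y the toolpath is (75.36,168.01) → (133.05,188.16) → (153.20,130.47) → (95.51,110.32) → (75.36,168.01), returning to the start.

Shape 2 is a rectangle drawn with `<polygon>`. Its stroke #ff0000 means score at S498, F1730. After flipping Y the toolpath is (64.17,140.67) → (97.48,140.67) → (97.48,115.53) → (64.17,115.53) → (64.17,140.67), returning to the start.

Shape 3 is a closed polygon drawn with `<polygon>`. Its stroke #ff0000 means score at S498, F1730. After flipping Y the toolpath is (128.92,149.63) → (77.84,59.51) → (171.17,101.78) → (184.81,35.81) → (128.92,149.63), returning to the start.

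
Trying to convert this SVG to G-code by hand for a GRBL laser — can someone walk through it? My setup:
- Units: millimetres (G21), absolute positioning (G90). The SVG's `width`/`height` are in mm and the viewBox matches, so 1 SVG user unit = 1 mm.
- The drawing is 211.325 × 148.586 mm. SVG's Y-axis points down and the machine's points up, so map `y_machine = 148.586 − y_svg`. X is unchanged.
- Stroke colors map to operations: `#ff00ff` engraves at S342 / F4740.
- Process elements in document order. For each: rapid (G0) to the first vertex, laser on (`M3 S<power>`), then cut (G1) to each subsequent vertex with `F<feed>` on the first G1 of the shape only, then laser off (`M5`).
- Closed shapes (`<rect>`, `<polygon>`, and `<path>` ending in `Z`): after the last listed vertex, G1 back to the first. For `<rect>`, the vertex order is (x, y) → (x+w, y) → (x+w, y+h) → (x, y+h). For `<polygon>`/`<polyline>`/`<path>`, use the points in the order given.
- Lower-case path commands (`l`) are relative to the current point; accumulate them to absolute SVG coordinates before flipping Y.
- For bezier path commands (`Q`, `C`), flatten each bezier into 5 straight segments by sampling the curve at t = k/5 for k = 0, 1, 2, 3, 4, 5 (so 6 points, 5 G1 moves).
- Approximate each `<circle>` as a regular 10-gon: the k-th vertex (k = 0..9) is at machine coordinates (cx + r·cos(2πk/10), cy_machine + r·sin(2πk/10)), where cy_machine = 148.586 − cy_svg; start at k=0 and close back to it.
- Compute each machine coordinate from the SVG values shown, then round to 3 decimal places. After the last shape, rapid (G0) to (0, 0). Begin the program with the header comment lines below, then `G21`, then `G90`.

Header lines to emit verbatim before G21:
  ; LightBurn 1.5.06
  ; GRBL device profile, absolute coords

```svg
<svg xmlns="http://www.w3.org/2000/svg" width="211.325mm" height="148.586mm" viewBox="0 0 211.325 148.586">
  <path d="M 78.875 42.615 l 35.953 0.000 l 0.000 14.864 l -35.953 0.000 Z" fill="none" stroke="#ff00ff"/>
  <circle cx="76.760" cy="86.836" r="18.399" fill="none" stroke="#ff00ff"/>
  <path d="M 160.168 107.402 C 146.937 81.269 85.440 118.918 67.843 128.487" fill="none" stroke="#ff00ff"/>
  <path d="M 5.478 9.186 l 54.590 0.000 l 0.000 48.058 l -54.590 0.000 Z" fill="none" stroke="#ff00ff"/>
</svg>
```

; LightBurn 1.5.06
; GRBL device profile, absolute coords
G21
G90
G0 X78.875 Y105.971
M3 S342
G1 X114.828 Y105.971 F4740
G1 X114.828 Y91.107
G1 X78.875 Y91.107
G1 X78.875 Y105.971
M5
G0 X95.159 Y61.750
M3 S342
G1 X91.645 Y72.565 F4740
G1 X82.446 Y79.248
G1 X71.074 Y79.248
G1 X61.875 Y72.565
G1 X58.361 Y61.750
G1 X61.875 Y50.935
G1 X71.074 Y44.252
G1 X82.446 Y44.252
G1 X91.645 Y50.935
G1 X95.159 Y61.750
M5
G0 X160.168 Y41.184
M3 S342
G1 X147.175 Y49.945 F4740
G1 X127.022 Y47.807
G1 X104.133 Y39.181
G1 X82.932 Y28.475
G1 X67.843 Y20.099
M5
G0 X5.478 Y139.400
M3 S342
G1 X60.068 Y139.400 F4740
G1 X60.068 Y91.342
G1 X5.478 Y91.342
G1 X5.478 Y139.400
M5
G0 X0.000 Y0.000

viewBox `0 0 211.325 148.586` with mm width/height → 1 unit = 1 mm. Flip: y_m = 148.586 − y_svg.

**Shape 1** — `<path>` rectangle, stroke `#ff00ff` → engrave (S342, F4740). Machine vertices: (78.875,105.971) → (114.828,105.971) → (114.828,91.107) → (78.875,91.107) → (78.875,105.971). Closed: final G1 returns to the first vertex.

**Shape 2** — `<circle>` circle, stroke `#ff00ff` → engrave (S342, F4740). Machine vertices: (95.159,61.750) → (91.645,72.565) → (82.446,79.248) → (71.074,79.248) → (61.875,72.565) → (58.361,61.750) → (61.875,50.935) → (71.074,44.252) → (82.446,44.252) → (91.645,50.935) → (95.159,61.750). Closed: final G1 returns to the first vertex.

**Shape 3** — `<path>` cubic bezier, stroke `#ff00ff` → engrave (S342, F4740). Control points (SVG): P0=(160.168,107.402), P1=(146.937,81.269), P2=(85.440,118.918), P3=(67.843,128.487); sampled at t=k/5. Machine vertices: (160.168,41.184) → (147.175,49.945) → (127.022,47.807) → (104.133,39.181) → (82.932,28.475) → (67.843,20.099). Open path.

**Shape 4** — `<path>` rectangle, stroke `#ff00ff` → engrave (S342, F4740). Machine vertices: (5.478,139.400) → (60.068,139.400) → (60.068,91.342) → (5.478,91.342) → (5.478,139.400). Closed: final G1 returns to the first vertex.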